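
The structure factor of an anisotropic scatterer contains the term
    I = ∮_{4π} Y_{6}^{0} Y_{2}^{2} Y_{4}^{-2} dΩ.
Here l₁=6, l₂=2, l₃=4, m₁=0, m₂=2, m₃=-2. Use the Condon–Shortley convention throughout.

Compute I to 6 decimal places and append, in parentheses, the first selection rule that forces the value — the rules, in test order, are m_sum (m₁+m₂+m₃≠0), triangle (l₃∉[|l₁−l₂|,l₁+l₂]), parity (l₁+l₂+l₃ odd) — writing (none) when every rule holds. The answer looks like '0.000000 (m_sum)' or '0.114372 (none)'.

m-sum 0 ✓  L=12 even ✓  4≤4≤8 ✓
Π(2lᵢ+1) = 13×5×9 = 585
triangle coeff Δ(6,2,4) = 1/6435
Σ_t [2,2]: t=2:+1/2304 = 1/2304
(3j)²=5/143 [(6 2 4; 0 0 0)], sign=+1
Σ_t [4,4]: t=4:+1/34560 = 1/34560
(3j)²=1/429 [(6 2 4; 0 2 -2)], sign=+1
⇒ 4πI² = 75/1573
I = (+1)√(75/1573/(4π)) = 0.06159725
No selection rule forces the value: the integral is nonzero (none).

0.061597 (none)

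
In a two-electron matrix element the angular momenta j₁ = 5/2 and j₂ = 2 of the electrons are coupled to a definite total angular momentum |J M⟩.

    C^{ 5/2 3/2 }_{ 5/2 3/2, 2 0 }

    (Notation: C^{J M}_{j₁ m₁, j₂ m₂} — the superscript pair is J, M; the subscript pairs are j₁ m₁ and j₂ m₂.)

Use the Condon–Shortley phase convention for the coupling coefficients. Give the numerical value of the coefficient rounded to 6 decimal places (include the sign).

−√(1/70) ≈ -0.119523

triangle: 2!*3!*2!/8! = 24/40320
(j±m)!: 4!*1!*2!*2!*4!*1! = 2304
prefactor² = (2J+1)*Δ*N² = 288/35
  k=0: +1/(0!*2!*1!*2!*2!*0!) = 1/8
  k=1: −1/(1!*1!*0!*1!*3!*1!) = -1/6
Σ = -1/24  ⇒  CG² = 288/35*(-1/24)² = 1/70
CG = −√(1/70) = -0.119523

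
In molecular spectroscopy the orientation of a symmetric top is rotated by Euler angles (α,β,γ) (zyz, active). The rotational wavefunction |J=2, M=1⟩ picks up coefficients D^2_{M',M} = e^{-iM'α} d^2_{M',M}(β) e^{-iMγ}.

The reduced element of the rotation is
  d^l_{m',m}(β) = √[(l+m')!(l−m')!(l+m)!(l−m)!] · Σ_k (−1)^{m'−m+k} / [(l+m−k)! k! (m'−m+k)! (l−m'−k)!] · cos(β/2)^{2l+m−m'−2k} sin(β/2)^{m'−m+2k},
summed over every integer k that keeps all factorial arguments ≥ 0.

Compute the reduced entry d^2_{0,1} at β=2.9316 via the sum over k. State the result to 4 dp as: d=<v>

d=-0.2497

d^2_{0,1}(β=2.9316) via the finite sum:
Half-angle: c=0.104804, s=0.994493. N=√(2·2·6·1)=4.898979
Admissible k: 1..2 (factorial args all ≥0)
  k=1: (−1)^0·4.8990/(2)·0.1048^3·0.9945^1 = +0.002804
  k=2: (−1)^1·4.8990/(2)·0.1048^1·0.9945^3 = -0.252497
d^2_{0,1}(2.9316) = +0.002804 -0.252497 = -0.249693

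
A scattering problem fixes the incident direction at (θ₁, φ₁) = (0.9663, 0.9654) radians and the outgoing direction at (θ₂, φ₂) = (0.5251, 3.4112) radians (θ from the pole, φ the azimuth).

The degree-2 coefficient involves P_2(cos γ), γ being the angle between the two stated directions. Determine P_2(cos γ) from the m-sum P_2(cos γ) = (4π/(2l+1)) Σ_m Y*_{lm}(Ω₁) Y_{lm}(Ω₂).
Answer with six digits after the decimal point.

-0.453962

Addition theorem: P_2(cos γ) = (4π/5) Σ_m Y*_{lm}(Ω₁) Y_{lm}(Ω₂), m = −2…2:
  m=-2: (-0.092121+0.244737i) × (+0.083298-0.049842i) = +0.004525+0.024978i  (running Σ = +0.004525+0.024978i)
  m=-1: (+0.205593+0.297061i) × (-0.322996+0.089255i) = -0.092920-0.077599i  (running Σ = -0.088395-0.052622i)
  m=0: (-0.009759-0.000000i) × (+0.393008+0.000000i) = -0.003835-0.000000i  (running Σ = -0.092231-0.052622i)
  m=1: (-0.205593+0.297061i) × (+0.322996+0.089255i) = -0.092920+0.077599i  (running Σ = -0.185150+0.024978i)
  m=2: (-0.092121-0.244737i) × (+0.083298+0.049842i) = +0.004525-0.024978i  (running Σ = -0.180626+0.000000i)
Total Σ_m = -0.180626+0.000000i. Multiply by 2.513274: -0.453962+0.000000i. P_2(cos γ) = -0.453962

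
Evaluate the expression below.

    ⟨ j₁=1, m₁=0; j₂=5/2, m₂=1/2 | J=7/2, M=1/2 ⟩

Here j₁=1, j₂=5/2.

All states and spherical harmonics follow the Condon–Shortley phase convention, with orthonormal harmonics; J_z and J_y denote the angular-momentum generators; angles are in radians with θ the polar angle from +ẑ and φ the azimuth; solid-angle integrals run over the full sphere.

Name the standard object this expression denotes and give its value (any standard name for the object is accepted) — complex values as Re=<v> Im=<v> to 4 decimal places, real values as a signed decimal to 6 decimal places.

This is a Clebsch–Gordan (vector-coupling) coefficient.
triangle: 0!×2!×5!/8! = 240/40320
(j±m)!: 1!×1!×3!×2!×4!×3! = 1728
prefactor² = (2J+1)×Δ×N² = 576/7
  k=0: +1/(0!×0!×1!×3!×1!×2!) = 1/12
Σ = 1/12  ⇒  CG² = 576/7×(1/12)² = 4/7
CG = +√(4/7) = +0.755929

Clebsch–Gordan coefficient, +√(4/7) ≈ +0.755929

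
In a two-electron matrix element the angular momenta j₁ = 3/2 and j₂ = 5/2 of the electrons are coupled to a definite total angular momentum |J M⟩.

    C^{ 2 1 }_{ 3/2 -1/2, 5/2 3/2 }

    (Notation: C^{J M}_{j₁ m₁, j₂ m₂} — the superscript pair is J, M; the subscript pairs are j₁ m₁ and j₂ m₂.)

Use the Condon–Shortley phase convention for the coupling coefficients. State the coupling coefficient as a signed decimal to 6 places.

j₁+j₂−J=2  J+j₁−j₂=1  J−j₁+j₂=3  j₁+j₂+J+1=7
(j₁±m₁, j₂±m₂, J±M) = (1,2,4,1,3,1)
P² = 24/7
sum k=1..2:
  [1] −1/6 = -1/6
  [2] +1/4 = 1/4
S = 1/12
C² = P²·S² = 1/42 ; C = +0.154303

+0.154303  (= +√(1/42))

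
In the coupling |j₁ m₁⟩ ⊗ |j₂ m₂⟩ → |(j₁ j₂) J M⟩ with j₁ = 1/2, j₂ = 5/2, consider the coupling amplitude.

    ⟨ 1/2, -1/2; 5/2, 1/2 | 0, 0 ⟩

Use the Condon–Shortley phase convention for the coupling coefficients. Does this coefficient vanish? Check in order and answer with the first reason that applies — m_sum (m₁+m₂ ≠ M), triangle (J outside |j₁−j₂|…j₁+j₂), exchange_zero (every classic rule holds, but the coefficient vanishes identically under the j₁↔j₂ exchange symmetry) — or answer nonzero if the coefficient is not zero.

m-sum: m₁+m₂ = -1/2+1/2 = 0, M = 0  ✓
triangle: need |j₁−j₂| ≤ J ≤ j₁+j₂, i.e. J ∈ [2, 3]; J = 0 is outside ✗ ⇒ coefficient is 0

triangle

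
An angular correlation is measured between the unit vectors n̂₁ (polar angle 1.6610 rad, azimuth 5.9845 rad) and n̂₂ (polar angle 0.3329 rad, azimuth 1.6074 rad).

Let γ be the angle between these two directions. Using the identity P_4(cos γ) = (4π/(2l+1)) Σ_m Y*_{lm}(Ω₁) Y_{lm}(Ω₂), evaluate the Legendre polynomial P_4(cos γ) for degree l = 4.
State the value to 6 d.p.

Addition theorem: P_4(cos γ) = (4π/9) Σ_m Y*_{lm}(Ω₁) Y_{lm}(Ω₂), m = −4…4:
  m=-4: (0.15990 - 0.40496j) × (0.00499 - 0.00074j) = 0.00050 - 0.00214j  (running Σ = 0.00050 - 0.00214j)
  m=-3: (-0.06958 + 0.08698j) × (0.00452 + 0.04103j) = -0.00388 - 0.00246j  (running Σ = -0.00338 - 0.00460j)
  m=-2: (-0.25876 + 0.17603j) × (-0.18713 + 0.01372j) = 0.04601 - 0.03649j  (running Σ = 0.04262 - 0.04109j)
  m=-1: (0.11939 - 0.03676j) × (-0.01739 - 0.47490j) = -0.01953 - 0.05606j  (running Σ = 0.02309 - 0.09715j)
  m=0: (0.29185 + 0.00000j) × (0.43664 + 0.00000j) = 0.12743 + 0.00000j  (running Σ = 0.15052 - 0.09715j)
  m=1: (-0.11939 - 0.03676j) × (0.01739 - 0.47490j) = -0.01953 + 0.05606j  (running Σ = 0.13099 - 0.04109j)
  m=2: (-0.25876 - 0.17603j) × (-0.18713 - 0.01372j) = 0.04601 + 0.03649j  (running Σ = 0.17700 - 0.00460j)
  m=3: (0.06958 + 0.08698j) × (-0.00452 + 0.04103j) = -0.00388 + 0.00246j  (running Σ = 0.17311 - 0.00214j)
  m=4: (0.15990 + 0.40496j) × (0.00499 + 0.00074j) = 0.00050 + 0.00214j  (running Σ = 0.17361 - 0.00000j)
Σ over m = 0.17361 - 0.00000j; ×(4π/9) → 0.24241 - 0.00000j. Real part: 0.242410

0.242410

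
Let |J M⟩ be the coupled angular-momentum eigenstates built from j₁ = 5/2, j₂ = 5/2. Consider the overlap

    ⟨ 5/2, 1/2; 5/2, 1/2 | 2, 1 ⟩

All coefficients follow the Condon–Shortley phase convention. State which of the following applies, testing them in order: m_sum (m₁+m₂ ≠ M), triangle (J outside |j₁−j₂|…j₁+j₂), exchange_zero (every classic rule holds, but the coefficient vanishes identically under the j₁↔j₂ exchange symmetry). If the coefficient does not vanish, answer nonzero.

m-sum: m₁+m₂ = 1/2+1/2 = 1, M = 1  ✓
triangle: |j₁−j₂| = 0 ≤ J = 2 ≤ j₁+j₂ = 5  ✓
exchange: j₁=j₂ and m₁=m₂, and (−1)^(j₁+j₂−J) = (−1)^3 = −1 forces ⟨j₁m₁;j₂m₂|JM⟩ = −⟨j₂m₂;j₁m₁|JM⟩ = −⟨j₁m₁;j₂m₂|JM⟩ ⇒ the coefficient vanishes identically
Racah sum check: Σ_k collapses to 0 ⇒ CG = 0

exchange_zero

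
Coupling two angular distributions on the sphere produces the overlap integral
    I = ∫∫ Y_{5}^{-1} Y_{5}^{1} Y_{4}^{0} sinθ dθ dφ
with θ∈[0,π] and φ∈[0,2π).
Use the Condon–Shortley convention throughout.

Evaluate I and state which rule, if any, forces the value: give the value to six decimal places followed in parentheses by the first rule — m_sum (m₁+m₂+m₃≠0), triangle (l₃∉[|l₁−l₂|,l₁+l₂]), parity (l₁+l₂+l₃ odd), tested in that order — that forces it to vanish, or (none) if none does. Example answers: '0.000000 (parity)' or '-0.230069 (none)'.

m-sum 0 ✓  L=14 even ✓  0≤4≤10 ✓
Π(2lᵢ+1) = 11×11×9 = 1089
triangle coeff Δ(5,5,4) = 1/3153150
Σ_t [1,5]: t=1:−1/69120 t=2:+1/1728 t=3:−1/576 t=4:+1/1728 t=5:−1/69120 = -7/11520
(3j)²=2/143 [(5 5 4; 0 0 0)], sign=-1
Σ_t [2,6]: t=2:+1/27648 t=3:−1/1296 t=4:+1/768 t=5:−1/4320 t=6:+1/414720 = 7/20736
(3j)²=8/1287 [(5 5 4; -1 1 0)], sign=+1
⇒ 4πI² = 16/169
I = (-1)√(16/169/(4π)) = -0.08679840
No selection rule forces the value: the integral is nonzero (none).

-0.086798 (none)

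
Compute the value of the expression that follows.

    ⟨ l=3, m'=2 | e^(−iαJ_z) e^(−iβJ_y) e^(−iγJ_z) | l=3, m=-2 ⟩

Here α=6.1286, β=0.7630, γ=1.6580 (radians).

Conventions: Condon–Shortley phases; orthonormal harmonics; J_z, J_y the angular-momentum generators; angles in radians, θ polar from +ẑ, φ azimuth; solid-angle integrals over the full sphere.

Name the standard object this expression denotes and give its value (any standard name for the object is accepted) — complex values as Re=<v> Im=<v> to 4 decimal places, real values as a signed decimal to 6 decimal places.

This is a Wigner D-matrix element — the rotation-matrix element ⟨l m'| R(α,β,γ) |l m⟩ in the angular-momentum basis.
D^3_{2,-2}(6.1286,0.7630,1.6580) = e^{-i·2·6.1286}·d^3_{2,-2}(0.7630)·e^{-i·-2·1.6580}. Compute d first:
Half-angle: c=0.928107, s=0.372313. N=√(120·1·1·120)=120.000000
Admissible k: 0..1 (factorial args all ≥0)
  k=0: (−1)^4·120.0000/(24)·0.9281^2·0.3723^4 = +0.082756
  k=1: (−1)^5·120.0000/(120)·0.9281^0·0.3723^6 = -0.002663
d^3_{2,-2}(0.7630) = +0.082756 -0.002663 = +0.080092
D = (+0.952586+0.304269i)·(+0.080092)·(-0.984830-0.173525i) = -0.070909-0.037239i

Wigner D-matrix element, Re=-0.0709 Im=-0.0372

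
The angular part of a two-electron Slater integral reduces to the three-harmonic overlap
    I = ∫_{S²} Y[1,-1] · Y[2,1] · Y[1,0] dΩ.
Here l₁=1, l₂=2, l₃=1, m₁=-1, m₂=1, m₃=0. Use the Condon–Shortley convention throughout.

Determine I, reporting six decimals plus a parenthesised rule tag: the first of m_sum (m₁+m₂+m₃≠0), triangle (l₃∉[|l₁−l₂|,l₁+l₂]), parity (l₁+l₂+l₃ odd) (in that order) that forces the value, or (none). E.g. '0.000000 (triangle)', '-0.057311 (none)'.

m-sum 0 ✓  L=4 even ✓  1≤1≤3 ✓
Π(2lᵢ+1) = 3×5×3 = 45
triangle coeff Δ(1,2,1) = 1/30
Σ_t [1,1]: t=1:−1/1 = -1/1
(3j)²=2/15 [(1 2 1; 0 0 0)], sign=+1
Σ_t [2,2]: t=2:+1/2 = 1/2
(3j)²=1/10 [(1 2 1; -1 1 0)], sign=-1
⇒ 4πI² = 3/5
I = (-1)√(3/5/(4π)) = -0.21850969
No selection rule forces the value: the integral is nonzero (none).

-0.218510 (none)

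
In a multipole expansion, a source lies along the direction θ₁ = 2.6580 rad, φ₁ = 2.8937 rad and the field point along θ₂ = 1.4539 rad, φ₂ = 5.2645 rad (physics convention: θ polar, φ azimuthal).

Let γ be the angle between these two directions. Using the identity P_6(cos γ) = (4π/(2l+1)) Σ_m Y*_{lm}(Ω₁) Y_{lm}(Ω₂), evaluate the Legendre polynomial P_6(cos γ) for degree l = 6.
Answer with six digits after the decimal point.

0.321901

Summing Y*_{l m}(θ₁,φ₁)·Y_{l m}(θ₂,φ₂) over m ∈ [−6, 6]; prefactor 4π/(2·6+1) = 0.966644:
  m=-6: Y*=+0.000407-0.004864i  Y=+0.456870-0.078930i  product -0.000198-0.002254i
  m=-5: Y*=+0.010474-0.030445i  Y=+0.070139-0.175079i  product -0.004596-0.003969i
  m=-4: Y*=+0.069570-0.106367i  Y=+0.175734+0.237192i  product +0.037455-0.002191i
  m=-3: Y*=+0.239857-0.220634i  Y=+0.211369-0.018124i  product +0.046700-0.050982i
  m=-2: Y*=+0.443773-0.240011i  Y=-0.110013+0.218425i  product +0.003604+0.123335i
  m=-1: Y*=+0.289270-0.073214i  Y=+0.115084+0.186820i  product +0.046968+0.045616i
  m=+0: Y*=-0.317021-0.000000i  Y=-0.230720+0.000000i  product +0.073143+0.000000i
  m=+1: Y*=-0.289270-0.073214i  Y=-0.115084+0.186820i  product +0.046968-0.045616i
  m=+2: Y*=+0.443773+0.240011i  Y=-0.110013-0.218425i  product +0.003604-0.123335i
  m=+3: Y*=-0.239857-0.220634i  Y=-0.211369-0.018124i  product +0.046700+0.050982i
  m=+4: Y*=+0.069570+0.106367i  Y=+0.175734-0.237192i  product +0.037455+0.002191i
  m=+5: Y*=-0.010474-0.030445i  Y=-0.070139-0.175079i  product -0.004596+0.003969i
  m=+6: Y*=+0.000407+0.004864i  Y=+0.456870+0.078930i  product -0.000198+0.002254i
Accumulated sum +0.333009+0.000000i; after 4π/(2l+1) scaling, +0.321901+0.000000i ⇒ P_6 = 0.321901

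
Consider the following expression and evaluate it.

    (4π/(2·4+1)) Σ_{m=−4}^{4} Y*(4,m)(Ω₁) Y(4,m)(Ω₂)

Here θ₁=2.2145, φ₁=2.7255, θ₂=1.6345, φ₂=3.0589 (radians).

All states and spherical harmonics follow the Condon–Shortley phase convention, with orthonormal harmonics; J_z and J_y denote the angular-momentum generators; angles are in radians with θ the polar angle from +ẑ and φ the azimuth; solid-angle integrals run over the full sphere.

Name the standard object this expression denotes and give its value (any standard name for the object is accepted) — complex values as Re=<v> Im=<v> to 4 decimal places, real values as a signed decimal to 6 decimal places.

Legendre polynomial (addition theorem), -0.254453

This sum is the spherical-harmonic addition theorem: it equals the Legendre polynomial P_l(cos γ) of the angle γ between the two directions.
Addition theorem: P_4(cos γ) = (4π/9) Σ_m Y*_{lm}(Ω₁) Y_{lm}(Ω₂), m = −4…4:
  term(m=-4) = (0.018685, -0.077290)   from Y*(Ω₁)=(-0.016926, -0.180359), Y(Ω₂)=(0.415158, 0.142560)
  term(m=-3) = (0.016446, -0.025624)   from Y*(Ω₁)=(0.121851, -0.364620), Y(Ω₂)=(0.076774, 0.019446)
  term(m=-2) = (-0.082830, 0.065192)   from Y*(Ω₁)=(0.219225, -0.240762), Y(Ω₂)=(-0.319299, -0.053294)
  term(m=-1) = (0.009174, -0.003177)   from Y*(Ω₁)=(-0.099428, 0.043937), Y(Ω₂)=(-0.089010, -0.007377)
  term(m=+0) = (-0.105188, -0.000000)   from Y*(Ω₁)=(-0.345383, -0.000000), Y(Ω₂)=(0.304556, 0.000000)
  term(m=+1) = (0.009174, 0.003177)   from Y*(Ω₁)=(0.099428, 0.043937), Y(Ω₂)=(0.089010, -0.007377)
  term(m=+2) = (-0.082830, -0.065192)   from Y*(Ω₁)=(0.219225, 0.240762), Y(Ω₂)=(-0.319299, 0.053294)
  term(m=+3) = (0.016446, 0.025624)   from Y*(Ω₁)=(-0.121851, -0.364620), Y(Ω₂)=(-0.076774, 0.019446)
  term(m=+4) = (0.018685, 0.077290)   from Y*(Ω₁)=(-0.016926, 0.180359), Y(Ω₂)=(0.415158, -0.142560)
Accumulated sum (-0.182239, 0.000000); after 4π/(2l+1) scaling, (-0.254453, 0.000000) ⇒ P_4 = -0.254453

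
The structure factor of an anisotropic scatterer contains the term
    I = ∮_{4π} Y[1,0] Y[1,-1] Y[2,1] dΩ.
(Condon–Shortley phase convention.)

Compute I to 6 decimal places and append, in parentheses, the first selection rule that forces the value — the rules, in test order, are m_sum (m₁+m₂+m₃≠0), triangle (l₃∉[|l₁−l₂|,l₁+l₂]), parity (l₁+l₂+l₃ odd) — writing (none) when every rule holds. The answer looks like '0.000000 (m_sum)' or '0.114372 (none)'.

m-sum 0 ✓  L=4 even ✓  0≤2≤2 ✓
Π(2lᵢ+1) = 3×3×5 = 45
triangle coeff Δ(1,1,2) = 1/30
Σ_t [0,0]: t=0:+1/1 = 1/1
(3j)²=2/15 [(1 1 2; 0 0 0)], sign=+1
Σ_t [0,0]: t=0:+1/2 = 1/2
(3j)²=1/10 [(1 1 2; 0 -1 1)], sign=-1
⇒ 4πI² = 3/5
I = (-1)√(3/5/(4π)) = -0.21850969
No selection rule forces the value: the integral is nonzero (none).

-0.218510 (none)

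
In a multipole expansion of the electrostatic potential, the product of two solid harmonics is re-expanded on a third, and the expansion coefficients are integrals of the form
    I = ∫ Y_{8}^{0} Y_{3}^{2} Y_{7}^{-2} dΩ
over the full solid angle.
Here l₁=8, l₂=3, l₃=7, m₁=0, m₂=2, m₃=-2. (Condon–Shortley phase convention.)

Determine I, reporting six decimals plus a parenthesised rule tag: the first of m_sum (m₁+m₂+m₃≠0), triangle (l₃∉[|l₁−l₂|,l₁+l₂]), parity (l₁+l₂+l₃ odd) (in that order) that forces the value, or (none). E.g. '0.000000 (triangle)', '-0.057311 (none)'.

-0.156733 (none)

Rules hold: Σm=0, L=18 even, 5≤7≤11.
N = 17·7·15 = 1785
Δ = 4!·12!·2!/19! = 1/5290740
Racah Σ t=1..3: t=1:−1/7257600 t=2:+1/2073600 t=3:−1/7257600 = 1/4838400
⇒ 3j(8 3 7; 0 0 0)² = 252/20995, sgn -1
Racah Σ t=3..4: t=3:−1/7257600 t=4:+1/23224320 = -11/116121600
⇒ 3j(8 3 7; 0 2 -2)² = 121/8398, sgn +1
4πI² = N·(3j₀)²·(3jₘ)² = 320166/1037153
I = -1·√(0.308697/4π) = -0.15673329
No selection rule forces the value: the integral is nonzero (none).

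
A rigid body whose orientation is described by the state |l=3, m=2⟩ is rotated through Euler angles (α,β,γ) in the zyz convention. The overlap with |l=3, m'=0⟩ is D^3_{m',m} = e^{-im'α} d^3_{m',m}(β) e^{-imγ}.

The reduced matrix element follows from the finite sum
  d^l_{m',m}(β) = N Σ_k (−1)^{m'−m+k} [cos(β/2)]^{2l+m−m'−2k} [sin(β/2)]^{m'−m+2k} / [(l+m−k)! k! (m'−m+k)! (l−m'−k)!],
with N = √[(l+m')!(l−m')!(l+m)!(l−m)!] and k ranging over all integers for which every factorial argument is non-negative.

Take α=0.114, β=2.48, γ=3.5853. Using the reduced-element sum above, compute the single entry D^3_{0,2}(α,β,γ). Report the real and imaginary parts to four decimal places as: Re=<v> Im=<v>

Re=-0.2575 Im=0.3162

First d^3_{0,2}(β=2.4800), then the phase factors e^{-i(0)α} and e^{-i(2)γ}:
c=cos(2.480000/2)=0.324796, s=sin(2.480000/2)=0.945784; N=√[6·6·120·1]=65.726707
k: max(0,(2)−(0))=2 … min(3+(2),3−(0))=3
  k=2: (−1)^0·65.7267/(12)·0.3248^4·0.9458^2 = +0.054524
  k=3: (−1)^1·65.7267/(12)·0.3248^2·0.9458^4 = -0.462328
d^3_{0,2}(2.4800) = +0.054524 -0.462328 = -0.407804
D = (+1.000000+0.000000i)·(-0.407804)·(+0.631419-0.775442i) = -0.257495+0.316229i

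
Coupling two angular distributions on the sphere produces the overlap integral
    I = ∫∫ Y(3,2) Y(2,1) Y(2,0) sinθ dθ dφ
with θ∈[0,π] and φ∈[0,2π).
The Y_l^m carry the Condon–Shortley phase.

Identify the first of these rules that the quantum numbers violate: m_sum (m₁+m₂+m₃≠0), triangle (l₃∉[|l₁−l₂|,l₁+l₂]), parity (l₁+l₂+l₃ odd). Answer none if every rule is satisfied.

m₁+m₂+m₃ = 2 + 1 + 0 = 3  ✗
triangle: |3−2|=1 ≤ l₃=2 ≤ 3+2=5
parity: l₁+l₂+l₃ = 7 is odd

m_sum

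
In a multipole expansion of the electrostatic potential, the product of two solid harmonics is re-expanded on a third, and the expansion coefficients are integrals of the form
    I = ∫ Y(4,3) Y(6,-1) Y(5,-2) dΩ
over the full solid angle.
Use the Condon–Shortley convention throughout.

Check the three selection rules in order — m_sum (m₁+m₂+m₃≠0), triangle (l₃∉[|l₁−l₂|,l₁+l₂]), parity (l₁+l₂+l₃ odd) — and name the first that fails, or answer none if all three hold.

parity

azimuthal sum: 3 − 1 − 2 = 0  ✓
2 ≤ 5 ≤ 10 (triangle on l)  ✓
L = 4 + 6 + 5 = 15 (odd)  ✗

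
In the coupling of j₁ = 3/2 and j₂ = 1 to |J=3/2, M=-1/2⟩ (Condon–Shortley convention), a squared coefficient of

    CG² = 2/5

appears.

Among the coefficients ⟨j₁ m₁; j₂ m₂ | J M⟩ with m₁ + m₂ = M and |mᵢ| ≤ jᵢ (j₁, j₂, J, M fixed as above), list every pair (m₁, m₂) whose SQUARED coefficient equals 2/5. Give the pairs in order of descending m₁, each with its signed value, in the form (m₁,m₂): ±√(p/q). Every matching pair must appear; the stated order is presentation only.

Admissible pairs with m₁+m₂ = M = -1/2: (-3/2,1), (-1/2,0), (1/2,-1)
  (m₁,m₂)=(1/2,-1): CG² = 8/15, CG = +√(8/15)
  (m₁,m₂)=(-1/2,0): CG² = 1/15, CG = −√(1/15)
  (m₁,m₂)=(-3/2,1): CG² = 2/5, CG = −√(2/5)   ← matches the target
Pairs with CG² = 2/5: (-3/2,1): −√(2/5)

(-3/2,1): −√(2/5)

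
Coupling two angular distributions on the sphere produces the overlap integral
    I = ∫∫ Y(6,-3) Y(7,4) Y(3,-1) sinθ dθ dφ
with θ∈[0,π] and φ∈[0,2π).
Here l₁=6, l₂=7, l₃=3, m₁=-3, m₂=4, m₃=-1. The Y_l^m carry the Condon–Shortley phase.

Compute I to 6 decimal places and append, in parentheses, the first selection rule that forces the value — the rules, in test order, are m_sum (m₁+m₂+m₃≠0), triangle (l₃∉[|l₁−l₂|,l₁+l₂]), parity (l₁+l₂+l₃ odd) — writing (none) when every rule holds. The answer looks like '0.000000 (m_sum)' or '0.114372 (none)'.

0.140186 (none)

Checks pass: Σm=0; 16 even; l₃=3∈[1,13].
(2·6+1)(2·7+1)(2·3+1) = 1365
Δ: 10! 2! 4! / 17! → 1/2042040
sum: t=4:+1/207360 t=5:−1/57600 t=6:+1/207360 = -1/129600
3j²(6 7 3; 0 0 0) = Δ·Π!·Σ² = 168/12155  (sign +1)
sum: t=7:−1/1451520 t=8:+1/483840 t=9:−1/2903040 = 1/967680
3j²(6 7 3; -3 4 -1) = Δ·Π!·Σ² = 81/6188  (sign +1)
combine: 4πI² = 1365·168/12155·81/6188 = 10206/41327
take √, sign +1: I = 0.14018641
No selection rule forces the value: the integral is nonzero (none).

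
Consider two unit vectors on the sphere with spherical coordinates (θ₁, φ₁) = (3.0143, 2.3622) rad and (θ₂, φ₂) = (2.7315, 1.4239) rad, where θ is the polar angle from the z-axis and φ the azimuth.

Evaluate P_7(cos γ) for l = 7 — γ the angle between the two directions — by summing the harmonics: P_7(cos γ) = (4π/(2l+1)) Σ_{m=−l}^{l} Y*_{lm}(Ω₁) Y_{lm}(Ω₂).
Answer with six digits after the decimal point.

-0.108338

Summing Y*_{l m}(θ₁,φ₁)·Y_{l m}(θ₂,φ₂) over m ∈ [−7, 7]; prefactor 4π/(2·7+1) = 0.837758:
  m=-7: (-0.000000-0.000000i) × (-0.000686+0.000413i) = +0.000000+0.000000i  (running Σ = +0.000000+0.000000i)
  m=-6: (+0.000000-0.000008i) × (+0.004384+0.005318i) = +0.000000-0.000000i  (running Σ = +0.000000-0.000000i)
  m=-5: (+0.000104-0.000098i) × (+0.024609-0.027252i) = -0.000000-0.000005i  (running Σ = -0.000000-0.000005i)
  m=-4: (+0.001850+0.000044i) × (-0.112284-0.074789i) = -0.000204-0.000143i  (running Σ = -0.000205-0.000149i)
  m=-3: (+0.012020+0.012461i) × (-0.145481+0.308469i) = -0.005593+0.001895i  (running Σ = -0.005797+0.001746i)
  m=-2: (-0.001358+0.113044i) × (+0.516011+0.156118i) = -0.018349+0.058120i  (running Σ = -0.024146+0.059866i)
  m=-1: (-0.330176+0.326234i) × (+0.050765-0.343095i) = +0.095168+0.129843i  (running Σ = +0.071022+0.189709i)
  m=0: (-0.858257-0.000000i) × (+0.316179+0.000000i) = -0.271363-0.000000i  (running Σ = -0.200341+0.189709i)
  m=1: (+0.330176+0.326234i) × (-0.050765-0.343095i) = +0.095168-0.129843i  (running Σ = -0.105173+0.059866i)
  m=2: (-0.001358-0.113044i) × (+0.516011-0.156118i) = -0.018349-0.058120i  (running Σ = -0.123522+0.001746i)
  m=3: (-0.012020+0.012461i) × (+0.145481+0.308469i) = -0.005593-0.001895i  (running Σ = -0.129114-0.000149i)
  m=4: (+0.001850-0.000044i) × (-0.112284+0.074789i) = -0.000204+0.000143i  (running Σ = -0.129319-0.000005i)
  m=5: (-0.000104-0.000098i) × (-0.024609-0.027252i) = -0.000000+0.000005i  (running Σ = -0.129319-0.000000i)
  m=6: (+0.000000+0.000008i) × (+0.004384-0.005318i) = +0.000000+0.000000i  (running Σ = -0.129319+0.000000i)
  m=7: (+0.000000-0.000000i) × (+0.000686+0.000413i) = +0.000000-0.000000i  (running Σ = -0.129319+0.000000i)
Total Σ_m = -0.129319+0.000000i. Multiply by 0.837758: -0.108338+0.000000i. P_7(cos γ) = -0.108338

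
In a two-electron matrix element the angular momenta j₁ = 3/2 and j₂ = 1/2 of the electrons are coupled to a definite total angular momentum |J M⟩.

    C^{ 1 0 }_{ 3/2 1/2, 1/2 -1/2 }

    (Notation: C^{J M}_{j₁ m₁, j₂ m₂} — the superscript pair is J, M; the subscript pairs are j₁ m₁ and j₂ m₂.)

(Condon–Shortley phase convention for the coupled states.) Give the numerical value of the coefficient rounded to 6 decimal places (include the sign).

j₁+j₂−J=1  J+j₁−j₂=2  J−j₁+j₂=0  j₁+j₂+J+1=4
(j₁±m₁, j₂±m₂, J±M) = (2,1,0,1,1,1)
P² = 1/2
sum k=0..0:
  [0] +1/1 = 1
S = 1
C² = P²·S² = 1/2 ; C = +0.707107

+√(1/2) = +0.707107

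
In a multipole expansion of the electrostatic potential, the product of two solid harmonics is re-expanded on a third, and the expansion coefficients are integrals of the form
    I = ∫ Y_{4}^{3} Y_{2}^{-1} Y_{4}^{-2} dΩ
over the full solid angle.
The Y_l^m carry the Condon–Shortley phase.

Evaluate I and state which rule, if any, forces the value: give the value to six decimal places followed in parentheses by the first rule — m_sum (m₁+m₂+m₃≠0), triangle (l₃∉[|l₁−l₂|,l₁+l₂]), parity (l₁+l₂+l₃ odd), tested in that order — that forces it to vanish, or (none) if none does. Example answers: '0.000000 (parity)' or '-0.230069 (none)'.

-0.187702 (none)

m-sum 0 ✓  L=10 even ✓  2≤4≤6 ✓
Π(2lᵢ+1) = 9×5×9 = 405
triangle coeff Δ(4,2,4) = 1/13860
Σ_t [0,2]: t=0:+1/192 t=1:−1/36 t=2:+1/192 = -5/288
(3j)²=20/693 [(4 2 4; 0 0 0)], sign=-1
Σ_t [0,1]: t=0:+1/240 t=1:−1/1440 = 1/288
(3j)²=5/132 [(4 2 4; 3 -1 -2)], sign=+1
⇒ 4πI² = 375/847
I = (-1)√(375/847/(4π)) = -0.18770204
No selection rule forces the value: the integral is nonzero (none).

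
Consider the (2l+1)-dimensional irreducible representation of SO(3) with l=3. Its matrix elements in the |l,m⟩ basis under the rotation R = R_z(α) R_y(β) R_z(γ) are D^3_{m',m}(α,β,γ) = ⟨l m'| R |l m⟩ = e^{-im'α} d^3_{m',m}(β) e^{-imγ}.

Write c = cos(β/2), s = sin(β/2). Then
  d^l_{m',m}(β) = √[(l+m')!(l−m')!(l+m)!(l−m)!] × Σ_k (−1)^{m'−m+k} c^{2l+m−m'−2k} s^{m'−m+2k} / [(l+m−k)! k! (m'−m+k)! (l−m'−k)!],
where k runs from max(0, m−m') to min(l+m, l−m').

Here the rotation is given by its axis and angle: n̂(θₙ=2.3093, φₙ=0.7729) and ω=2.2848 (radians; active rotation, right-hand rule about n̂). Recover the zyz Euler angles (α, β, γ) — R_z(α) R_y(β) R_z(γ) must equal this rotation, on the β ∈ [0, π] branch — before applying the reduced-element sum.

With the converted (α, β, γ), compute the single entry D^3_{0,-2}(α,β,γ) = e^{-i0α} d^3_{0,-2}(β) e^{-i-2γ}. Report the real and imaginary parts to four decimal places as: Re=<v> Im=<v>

Axis–angle → zyz. n̂ = (sinθₙcosφₙ, sinθₙsinφₙ, cosθₙ) = (+0.529383, +0.516313, -0.673182), ω = 2.2848.
R = I cosω + sinω [n̂]ₓ + (1−cosω) n̂n̂ᵀ gives
  R = [-0.191095, +0.961075, -0.199545; -0.056435, -0.213712, -0.975265; -0.979948, -0.175107, +0.095077]
β = atan2(√(R₁₃²+R₂₃²), R₃₃) = 1.475575; α = atan2(R₂₃, R₁₃) mod 2π = 4.510569; γ = atan2(R₃₂, −R₃₁) mod 2π = 6.106362
First d^3_{0,-2}(β=1.4756), then the phase factors e^{-i(0)α} and e^{-i(-2)γ}:
With c≡cos(β/2)=0.739959 and s≡sin(β/2)=0.672652, N=[6·6·1·120]^{1/2}=65.726707
Admissible k: 0..1 (factorial args all ≥0)
  k=0: (−1)^2·65.7267/(12)·0.7400^4·0.6727^2 = +0.742971
  k=1: (−1)^3·65.7267/(12)·0.7400^2·0.6727^4 = -0.613958
d^3_{0,-2}(1.4756) = +0.742971 -0.613958 = +0.129013
Attach z-rotation phases: D = e^{-i(0)(4.5106)}·(+0.129013)·e^{-i(-2)(6.1064)} = +0.121029-0.044680i

Re=0.1210 Im=-0.0447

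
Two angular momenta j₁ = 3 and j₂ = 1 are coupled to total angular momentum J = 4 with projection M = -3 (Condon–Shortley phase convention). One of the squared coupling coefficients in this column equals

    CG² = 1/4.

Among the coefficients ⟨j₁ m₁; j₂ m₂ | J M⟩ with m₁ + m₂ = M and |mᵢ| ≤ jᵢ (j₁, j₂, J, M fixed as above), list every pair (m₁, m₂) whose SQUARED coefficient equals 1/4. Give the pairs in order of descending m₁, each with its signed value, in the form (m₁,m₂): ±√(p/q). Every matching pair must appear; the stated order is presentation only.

(-3,0): +√(1/4)

Admissible pairs with m₁+m₂ = M = -3: (-3,0), (-2,-1)
  (m₁,m₂)=(-2,-1): CG² = 3/4, CG = +√(3/4)
  (m₁,m₂)=(-3,0): CG² = 1/4, CG = +√(1/4)   ← matches the target
Pairs with CG² = 1/4: (-3,0): +√(1/4)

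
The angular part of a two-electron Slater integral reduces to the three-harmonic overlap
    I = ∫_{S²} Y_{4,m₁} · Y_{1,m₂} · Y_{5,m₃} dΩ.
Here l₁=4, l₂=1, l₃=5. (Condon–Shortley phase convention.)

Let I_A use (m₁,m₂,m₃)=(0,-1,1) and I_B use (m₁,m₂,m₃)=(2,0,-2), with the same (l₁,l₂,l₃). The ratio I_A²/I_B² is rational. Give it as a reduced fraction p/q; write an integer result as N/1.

Shared (l₁,l₂,l₃)=(4,1,5): N and (l;000)² cancel in I_A²/I_B².
A: Δ = 0!·8!·2!/11! = 1/495; Racah Σ t=0..0: t=0:+1/1152 = 1/1152; ⇒ 3j(4 1 5; 0 -1 1)² = 1/33, sgn +1
B: Δ = 0!·8!·2!/11! = 1/495; Racah Σ t=0..0: t=0:+1/1440 = 1/1440; ⇒ 3j(4 1 5; 2 0 -2)² = 7/165, sgn -1
I_A²/I_B² = (1/33)/(7/165) = 5/7

5/7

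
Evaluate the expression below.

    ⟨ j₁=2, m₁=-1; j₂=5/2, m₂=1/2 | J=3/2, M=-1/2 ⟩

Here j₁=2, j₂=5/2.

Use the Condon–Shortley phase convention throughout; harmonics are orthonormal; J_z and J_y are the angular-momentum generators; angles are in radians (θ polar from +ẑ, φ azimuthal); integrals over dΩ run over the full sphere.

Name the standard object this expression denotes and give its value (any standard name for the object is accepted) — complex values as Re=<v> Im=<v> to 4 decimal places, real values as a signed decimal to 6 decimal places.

Clebsch–Gordan coefficient, +√(5/21) ≈ +0.487950

This is a Clebsch–Gordan (vector-coupling) coefficient.
triangle: 3!*1!*2!/7! = 12/5040
(j±m)!: 1!*3!*3!*2!*1!*2! = 144
prefactor² = (2J+1)*Δ*N² = 48/35
  k=2: +1/(2!*1!*1!*1!*0!*1!) = 1/2
  k=3: −1/(3!*0!*0!*0!*1!*2!) = -1/12
Σ = 5/12  ⇒  CG² = 48/35*(5/12)² = 5/21
CG = +√(5/21) = +0.487950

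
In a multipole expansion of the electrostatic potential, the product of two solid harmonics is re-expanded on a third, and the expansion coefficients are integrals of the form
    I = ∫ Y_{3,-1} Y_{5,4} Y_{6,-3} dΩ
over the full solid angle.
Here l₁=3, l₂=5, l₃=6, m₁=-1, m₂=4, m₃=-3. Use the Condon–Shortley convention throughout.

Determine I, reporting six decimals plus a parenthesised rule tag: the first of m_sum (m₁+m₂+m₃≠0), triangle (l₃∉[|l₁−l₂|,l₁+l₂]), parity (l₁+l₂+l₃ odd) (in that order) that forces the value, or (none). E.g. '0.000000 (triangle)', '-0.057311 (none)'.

Checks pass: Σm=0; 14 even; l₃=6∈[2,8].
(2·3+1)(2·5+1)(2·6+1) = 1001
Δ: 2! 4! 8! / 15! → 1/675675
sum: t=0:+1/8640 t=1:−1/2304 t=2:+1/8640 = -7/34560
3j²(3 5 6; 0 0 0) = Δ·Π!·Σ² = 7/429  (sign -1)
sum: t=1:−1/241920 t=2:+1/40320 = 1/48384
3j²(3 5 6; -1 4 -3) = Δ·Π!·Σ² = 24/1001  (sign -1)
combine: 4πI² = 1001·7/429·24/1001 = 56/143
take √, sign +1: I = 0.17653103
No selection rule forces the value: the integral is nonzero (none).

0.176531 (none)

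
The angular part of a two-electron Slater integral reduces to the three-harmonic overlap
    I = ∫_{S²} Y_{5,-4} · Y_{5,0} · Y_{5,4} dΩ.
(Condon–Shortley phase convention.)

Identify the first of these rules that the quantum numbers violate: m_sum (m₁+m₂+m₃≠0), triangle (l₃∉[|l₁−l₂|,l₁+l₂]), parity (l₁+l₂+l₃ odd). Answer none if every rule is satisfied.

m₁+m₂+m₃ = -4 + 0 + 4 = 0  ✓
triangle: |5−5|=0 ≤ l₃=5 ≤ 5+5=10  ✓
parity: l₁+l₂+l₃ = 15 is odd  ✗

parity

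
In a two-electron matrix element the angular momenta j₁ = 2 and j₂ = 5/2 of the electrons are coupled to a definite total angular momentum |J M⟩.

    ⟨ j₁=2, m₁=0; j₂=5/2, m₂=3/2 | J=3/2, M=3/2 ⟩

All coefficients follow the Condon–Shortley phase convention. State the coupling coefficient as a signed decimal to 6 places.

j₁+j₂−J=3  J+j₁−j₂=1  J−j₁+j₂=2  j₁+j₂+J+1=7
(j₁±m₁, j₂±m₂, J±M) = (2,2,4,1,3,0)
P² = 192/35
sum k=2..2:
  [2] +1/4 = 1/4
S = 1/4
C² = P²·S² = 12/35 ; C = +0.585540

+√(12/35) ≈ +0.585540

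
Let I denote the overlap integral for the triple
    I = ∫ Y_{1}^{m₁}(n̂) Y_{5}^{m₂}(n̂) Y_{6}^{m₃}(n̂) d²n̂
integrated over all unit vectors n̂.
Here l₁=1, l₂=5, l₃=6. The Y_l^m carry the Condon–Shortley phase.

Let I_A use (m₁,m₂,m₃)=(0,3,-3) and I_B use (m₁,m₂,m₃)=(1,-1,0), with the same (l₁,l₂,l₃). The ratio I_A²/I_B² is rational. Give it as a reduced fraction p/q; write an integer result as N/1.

Shared (l₁,l₂,l₃)=(1,5,6): N and (l;000)² cancel in I_A²/I_B².
A: Δ = 0!·2!·10!/13! = 1/858; Racah Σ t=0..0: t=0:+1/80640 = 1/80640; ⇒ 3j(1 5 6; 0 3 -3)² = 9/286, sgn -1
B: Δ = 0!·2!·10!/13! = 1/858; Racah Σ t=0..0: t=0:+1/34560 = 1/34560; ⇒ 3j(1 5 6; 1 -1 0)² = 5/286, sgn +1
I_A²/I_B² = (9/286)/(5/286) = 9/5

9/5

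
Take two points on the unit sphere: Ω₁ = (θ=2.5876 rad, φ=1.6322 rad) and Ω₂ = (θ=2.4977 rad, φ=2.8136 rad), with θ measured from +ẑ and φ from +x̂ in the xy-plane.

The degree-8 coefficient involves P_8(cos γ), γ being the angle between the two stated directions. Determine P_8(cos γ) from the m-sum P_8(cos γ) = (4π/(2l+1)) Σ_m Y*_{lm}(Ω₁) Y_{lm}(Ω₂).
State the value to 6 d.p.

-0.016848

Summing Y*_{l m}(θ₁,φ₁)·Y_{l m}(θ₂,φ₂) over m ∈ [−8, 8]; prefactor 4π/(2·8+1) = 0.739198:
  m=-8: (0.00267 + 0.00143j) × (-0.00755 + 0.00430j) = -0.00003 + 0.00000j  (running Σ = -0.00003 + 0.00000j)
  m=-7: (-0.00815 + 0.01778j) × (-0.03073 + 0.03467j) = -0.00037 - 0.00083j  (running Σ = -0.00039 - 0.00083j)
  m=-6: (-0.07332 - 0.02830j) × (-0.05856 + 0.13962j) = 0.00825 - 0.00858j  (running Σ = 0.00785 - 0.00941j)
  m=-5: (0.06610 - 0.20849j) × (-0.02311 + 0.33355j) = 0.06801 + 0.02687j  (running Σ = 0.07587 + 0.01746j)
  m=-4: (0.40707 + 0.10204j) × (0.12327 + 0.46559j) = 0.00267 + 0.20211j  (running Σ = 0.07854 + 0.21957j)
  m=-3: (-0.09104 + 0.48863j) × (0.19459 + 0.29264j) = -0.16071 + 0.06844j  (running Σ = -0.08217 + 0.28801j)
  m=-2: (-0.19181 - 0.02367j) × (-0.08989 - 0.06919j) = 0.01560 + 0.01540j  (running Σ = -0.06657 + 0.30340j)
  m=-1: (-0.02045 + 0.33264j) × (-0.39145 - 0.13320j) = 0.05231 - 0.12749j  (running Σ = -0.01425 + 0.17592j)
  m=0: (-0.31754 + 0.00000j) × (-0.01800 + 0.00000j) = 0.00572 + 0.00000j  (running Σ = -0.00854 + 0.17592j)
  m=1: (0.02045 + 0.33264j) × (0.39145 - 0.13320j) = 0.05231 + 0.12749j  (running Σ = 0.04377 + 0.30340j)
  m=2: (-0.19181 + 0.02367j) × (-0.08989 + 0.06919j) = 0.01560 - 0.01540j  (running Σ = 0.05938 + 0.28801j)
  m=3: (0.09104 + 0.48863j) × (-0.19459 + 0.29264j) = -0.16071 - 0.06844j  (running Σ = -0.10133 + 0.21957j)
  m=4: (0.40707 - 0.10204j) × (0.12327 - 0.46559j) = 0.00267 - 0.20211j  (running Σ = -0.09866 + 0.01746j)
  m=5: (-0.06610 - 0.20849j) × (0.02311 + 0.33355j) = 0.06801 - 0.02687j  (running Σ = -0.03065 - 0.00941j)
  m=6: (-0.07332 + 0.02830j) × (-0.05856 - 0.13962j) = 0.00825 + 0.00858j  (running Σ = -0.02240 - 0.00083j)
  m=7: (0.00815 + 0.01778j) × (0.03073 + 0.03467j) = -0.00037 + 0.00083j  (running Σ = -0.02277 + 0.00000j)
  m=8: (0.00267 - 0.00143j) × (-0.00755 - 0.00430j) = -0.00003 - 0.00000j  (running Σ = -0.02279 + 0.00000j)
Σ over m = -0.02279 + 0.00000j; ×(4π/17) → -0.01685 + 0.00000j. Real part: -0.016848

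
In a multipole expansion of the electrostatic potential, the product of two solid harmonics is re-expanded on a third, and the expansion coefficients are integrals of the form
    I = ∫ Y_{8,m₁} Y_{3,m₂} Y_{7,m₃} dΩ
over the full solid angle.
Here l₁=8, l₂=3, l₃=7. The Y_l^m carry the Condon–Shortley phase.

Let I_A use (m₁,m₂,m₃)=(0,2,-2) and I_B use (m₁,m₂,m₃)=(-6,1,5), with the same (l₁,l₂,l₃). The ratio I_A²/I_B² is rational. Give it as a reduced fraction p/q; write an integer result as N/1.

1815/208

Shared (l₁,l₂,l₃)=(8,3,7): N and (l;000)² cancel in I_A²/I_B².
A: Δ = 4!·12!·2!/19! = 1/5290740; Racah Σ t=3..4: t=3:−1/7257600 t=4:+1/23224320 = -11/116121600; ⇒ 3j(8 3 7; 0 2 -2)² = 121/8398, sgn +1
B: Δ = 4!·12!·2!/19! = 1/5290740; Racah Σ t=2..4: t=2:+1/3832012800 t=3:−1/239500800 t=4:+1/348364800 = -1/958003200; ⇒ 3j(8 3 7; -6 1 5)² = 8/4845, sgn -1
I_A²/I_B² = (121/8398)/(8/4845) = 1815/208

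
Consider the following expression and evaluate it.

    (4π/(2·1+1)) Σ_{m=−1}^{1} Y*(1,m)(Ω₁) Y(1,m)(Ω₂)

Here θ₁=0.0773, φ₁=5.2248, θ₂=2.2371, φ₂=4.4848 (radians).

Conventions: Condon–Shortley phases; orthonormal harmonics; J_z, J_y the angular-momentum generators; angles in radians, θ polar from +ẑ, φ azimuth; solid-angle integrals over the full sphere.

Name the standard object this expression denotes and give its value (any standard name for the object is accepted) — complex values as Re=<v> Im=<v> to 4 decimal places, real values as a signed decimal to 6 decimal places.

This sum is the spherical-harmonic addition theorem: it equals the Legendre polynomial P_l(cos γ) of the angle γ between the two directions.
Term-by-term m-sum for l=1 (normalisation 4π/3 = 4.188790):
  [-1]  conj(Y_{1,-1})(Ω₁) = (0.013081, -0.023253) ; Y_{1,-1}(Ω₂) = (-0.061280, 0.264593) ; Δ = (0.005351, 0.004886)
  [+0]  conj(Y_{1,0})(Ω₁) = (0.487143, -0.000000) ; Y_{1,0}(Ω₂) = (-0.301998, 0.000000) ; Δ = (-0.147116, 0.000000)
  [+1]  conj(Y_{1,1})(Ω₁) = (-0.013081, -0.023253) ; Y_{1,1}(Ω₂) = (0.061280, 0.264593) ; Δ = (0.005351, -0.004886)
Accumulated sum (-0.136414, 0.000000); after 4π/(2l+1) scaling, (-0.571409, 0.000000) ⇒ P_1 = -0.571409

Legendre polynomial (addition theorem), -0.571409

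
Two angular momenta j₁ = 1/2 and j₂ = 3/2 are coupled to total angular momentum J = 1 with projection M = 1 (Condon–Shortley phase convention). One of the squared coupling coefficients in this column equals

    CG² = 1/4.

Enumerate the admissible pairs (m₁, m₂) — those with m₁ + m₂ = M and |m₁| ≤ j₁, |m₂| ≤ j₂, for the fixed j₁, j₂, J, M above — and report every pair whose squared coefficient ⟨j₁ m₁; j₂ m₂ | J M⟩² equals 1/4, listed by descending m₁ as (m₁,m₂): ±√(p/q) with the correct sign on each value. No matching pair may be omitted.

Admissible pairs with m₁+m₂ = M = 1: (-1/2,3/2), (1/2,1/2)
  (m₁,m₂)=(1/2,1/2): CG² = 1/4, CG = +√(1/4)   ← matches the target
  (m₁,m₂)=(-1/2,3/2): CG² = 3/4, CG = −√(3/4)
Pairs with CG² = 1/4: (1/2,1/2): +√(1/4)

(1/2,1/2): +√(1/4)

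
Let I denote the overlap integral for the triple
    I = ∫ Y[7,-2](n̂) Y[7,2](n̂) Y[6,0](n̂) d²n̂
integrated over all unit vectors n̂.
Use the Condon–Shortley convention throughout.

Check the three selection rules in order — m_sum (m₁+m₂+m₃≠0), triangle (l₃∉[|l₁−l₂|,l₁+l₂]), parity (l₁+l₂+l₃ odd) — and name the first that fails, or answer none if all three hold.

none

azimuthal sum: -2 + 2 + 0 = 0  ✓
0 ≤ 6 ≤ 14 (triangle on l)  ✓
L = 7 + 7 + 6 = 20 (even)  ✓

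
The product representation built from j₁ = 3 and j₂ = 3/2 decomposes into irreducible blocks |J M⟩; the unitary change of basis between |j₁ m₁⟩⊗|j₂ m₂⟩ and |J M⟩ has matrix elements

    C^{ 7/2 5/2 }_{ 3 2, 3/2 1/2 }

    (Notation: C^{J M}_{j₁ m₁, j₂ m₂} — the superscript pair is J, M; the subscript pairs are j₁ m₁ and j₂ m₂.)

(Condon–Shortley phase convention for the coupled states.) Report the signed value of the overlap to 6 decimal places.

+0.377964

triangle: 1!*5!*2!/9! = 240/362880
(j±m)!: 5!*1!*2!*1!*6!*1! = 172800
prefactor² = (2J+1)*Δ*N² = 6400/7
  k=0: +1/(0!*1!*1!*2!*4!*0!) = 1/48
  k=1: −1/(1!*0!*0!*1!*5!*1!) = -1/120
Σ = 1/80  ⇒  CG² = 6400/7*(1/80)² = 1/7
CG = +√(1/7) = +0.377964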